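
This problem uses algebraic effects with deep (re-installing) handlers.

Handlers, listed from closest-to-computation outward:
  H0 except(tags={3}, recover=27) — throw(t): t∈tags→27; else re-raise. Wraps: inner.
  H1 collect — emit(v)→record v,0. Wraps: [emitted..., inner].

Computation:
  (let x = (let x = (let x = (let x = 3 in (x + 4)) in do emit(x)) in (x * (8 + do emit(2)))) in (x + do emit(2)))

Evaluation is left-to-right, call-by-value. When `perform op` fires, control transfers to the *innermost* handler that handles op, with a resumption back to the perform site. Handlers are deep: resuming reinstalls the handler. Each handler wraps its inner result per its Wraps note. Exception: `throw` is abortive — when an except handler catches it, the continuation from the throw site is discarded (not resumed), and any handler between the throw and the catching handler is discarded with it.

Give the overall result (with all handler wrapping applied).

Evaluation trace:
emit(7) @ H1 ⇒ out+=7
emit(2) @ H1 ⇒ out+=2
emit(2) @ H1 ⇒ out+=2
H0 returns 0
H1 returns [7, 2, 2, 0]
= [7, 2, 2, 0]

Answer: [7, 2, 2, 0]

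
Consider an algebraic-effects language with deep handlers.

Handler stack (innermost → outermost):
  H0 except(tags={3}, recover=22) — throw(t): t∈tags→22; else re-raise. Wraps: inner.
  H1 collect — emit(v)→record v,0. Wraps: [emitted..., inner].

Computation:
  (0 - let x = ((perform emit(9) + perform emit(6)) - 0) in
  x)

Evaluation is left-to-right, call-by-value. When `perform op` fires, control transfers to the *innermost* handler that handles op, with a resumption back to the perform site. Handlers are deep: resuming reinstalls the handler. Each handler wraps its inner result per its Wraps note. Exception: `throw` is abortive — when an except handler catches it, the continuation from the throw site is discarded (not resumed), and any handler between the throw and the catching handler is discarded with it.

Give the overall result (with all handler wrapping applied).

Step-by-step:
emit(9) @ H1 ⇒ out+=9
emit(6) @ H1 ⇒ out+=6
H0 returns 0
H1 returns [9, 6, 0]
= [9, 6, 0]

Answer: [9, 6, 0]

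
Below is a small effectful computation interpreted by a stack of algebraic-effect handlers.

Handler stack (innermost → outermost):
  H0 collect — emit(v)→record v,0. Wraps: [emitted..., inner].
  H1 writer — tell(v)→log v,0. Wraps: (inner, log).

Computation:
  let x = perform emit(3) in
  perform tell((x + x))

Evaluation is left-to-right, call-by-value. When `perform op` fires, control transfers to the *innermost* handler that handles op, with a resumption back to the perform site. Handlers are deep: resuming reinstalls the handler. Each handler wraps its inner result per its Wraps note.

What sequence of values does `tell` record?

Answer: (0)

Step-by-step:
emit(3) @ H0 ⇒ out+=3
tell(0) @ H1 ⇒ log+=0
H0 returns [3, 0]
H1 returns ([3, 0], (0))
= ([3, 0], (0))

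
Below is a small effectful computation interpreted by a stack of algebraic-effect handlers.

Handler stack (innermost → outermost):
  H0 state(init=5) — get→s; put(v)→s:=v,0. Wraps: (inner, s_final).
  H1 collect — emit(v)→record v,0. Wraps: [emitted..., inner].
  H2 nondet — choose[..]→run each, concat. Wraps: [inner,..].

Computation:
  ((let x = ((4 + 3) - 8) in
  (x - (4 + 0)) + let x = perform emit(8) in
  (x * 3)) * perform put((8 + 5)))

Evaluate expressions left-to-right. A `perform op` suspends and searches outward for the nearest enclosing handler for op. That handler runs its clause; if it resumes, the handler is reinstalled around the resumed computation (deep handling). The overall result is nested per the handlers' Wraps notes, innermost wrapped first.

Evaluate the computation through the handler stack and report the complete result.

Evaluation trace:
emit(8) @ H1 ⇒ out+=8
put(13) @ H0 ⇒ s:=13
H0 returns (0, 13)
H1 returns [8, (0, 13)]
H2 returns [[8, (0, 13)]]
= [[8, (0, 13)]]

Answer: [[8, (0, 13)]]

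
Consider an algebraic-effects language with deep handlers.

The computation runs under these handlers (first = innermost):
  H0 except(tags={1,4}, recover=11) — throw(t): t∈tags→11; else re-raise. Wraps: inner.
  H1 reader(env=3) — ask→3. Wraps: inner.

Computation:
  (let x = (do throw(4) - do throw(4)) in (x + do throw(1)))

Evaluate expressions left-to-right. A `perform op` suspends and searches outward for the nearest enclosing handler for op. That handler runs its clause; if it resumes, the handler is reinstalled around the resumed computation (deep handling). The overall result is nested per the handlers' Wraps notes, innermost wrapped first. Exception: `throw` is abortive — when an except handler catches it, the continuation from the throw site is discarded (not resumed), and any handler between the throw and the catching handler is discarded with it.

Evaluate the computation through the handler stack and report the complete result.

Answer: 11

Step-by-step:
throw(4) @ H0 caught ⇒ 11
H1 returns 11
= 11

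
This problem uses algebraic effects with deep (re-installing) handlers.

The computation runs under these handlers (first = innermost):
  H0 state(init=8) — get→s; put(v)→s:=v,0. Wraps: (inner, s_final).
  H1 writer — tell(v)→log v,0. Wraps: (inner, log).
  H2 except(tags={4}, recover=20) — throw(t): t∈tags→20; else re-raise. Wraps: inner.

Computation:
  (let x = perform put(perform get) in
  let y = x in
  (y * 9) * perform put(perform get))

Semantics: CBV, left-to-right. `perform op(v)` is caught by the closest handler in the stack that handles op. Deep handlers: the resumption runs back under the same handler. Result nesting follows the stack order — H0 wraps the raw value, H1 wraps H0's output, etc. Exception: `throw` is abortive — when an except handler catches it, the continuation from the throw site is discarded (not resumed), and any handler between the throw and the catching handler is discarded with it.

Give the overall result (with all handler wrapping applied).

Evaluation trace:
get @ H0 ⇒ 8
put(8) @ H0 ⇒ s:=8
get @ H0 ⇒ 8
put(8) @ H0 ⇒ s:=8
H0 returns (0, 8)
H1 returns ((0, 8), ())
H2 returns ((0, 8), ())
= ((0, 8), ())

Answer: ((0, 8), ())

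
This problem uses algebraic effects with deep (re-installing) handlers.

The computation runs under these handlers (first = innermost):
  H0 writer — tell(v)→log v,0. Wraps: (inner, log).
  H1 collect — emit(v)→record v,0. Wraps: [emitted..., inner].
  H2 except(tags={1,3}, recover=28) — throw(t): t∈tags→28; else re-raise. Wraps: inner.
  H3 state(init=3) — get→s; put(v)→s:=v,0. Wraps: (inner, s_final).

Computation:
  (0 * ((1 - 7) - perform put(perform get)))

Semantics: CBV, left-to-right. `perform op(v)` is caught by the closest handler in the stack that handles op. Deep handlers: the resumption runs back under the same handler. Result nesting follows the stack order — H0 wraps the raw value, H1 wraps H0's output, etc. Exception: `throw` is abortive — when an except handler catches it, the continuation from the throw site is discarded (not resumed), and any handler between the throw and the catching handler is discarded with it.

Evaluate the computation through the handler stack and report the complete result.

Step-by-step:
get @ H3 ⇒ 3
put(3) @ H3 ⇒ s:=3
H0 returns (0, ())
H1 returns [(0, ())]
H2 returns [(0, ())]
H3 returns ([(0, ())], 3)
= ([(0, ())], 3)

Answer: ([(0, ())], 3)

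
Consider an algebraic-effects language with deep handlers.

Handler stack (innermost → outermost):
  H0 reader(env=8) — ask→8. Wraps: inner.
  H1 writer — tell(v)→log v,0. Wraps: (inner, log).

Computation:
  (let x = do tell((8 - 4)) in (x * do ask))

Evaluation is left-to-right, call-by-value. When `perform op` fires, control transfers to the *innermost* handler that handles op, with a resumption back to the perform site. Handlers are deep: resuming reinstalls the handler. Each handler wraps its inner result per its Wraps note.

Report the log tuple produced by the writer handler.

Answer: (4)

Working:
tell(4) @ H1 ⇒ log+=4
ask @ H0 ⇒ 8
H0 returns 0
H1 returns (0, (4))
= (0, (4))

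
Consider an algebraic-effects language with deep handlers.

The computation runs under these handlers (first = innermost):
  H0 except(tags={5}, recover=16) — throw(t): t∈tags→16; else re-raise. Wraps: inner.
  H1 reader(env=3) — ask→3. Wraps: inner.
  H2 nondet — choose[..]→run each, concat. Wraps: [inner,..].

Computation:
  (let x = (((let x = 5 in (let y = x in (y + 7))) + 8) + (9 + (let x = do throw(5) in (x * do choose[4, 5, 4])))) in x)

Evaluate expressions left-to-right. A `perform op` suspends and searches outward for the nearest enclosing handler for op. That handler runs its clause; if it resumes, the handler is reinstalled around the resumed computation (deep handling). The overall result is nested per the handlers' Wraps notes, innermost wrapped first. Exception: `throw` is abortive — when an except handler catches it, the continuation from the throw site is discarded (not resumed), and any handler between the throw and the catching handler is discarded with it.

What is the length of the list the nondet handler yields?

Answer: 1

Step-by-step:
throw(5) @ H0 caught ⇒ 16
H1 returns 16
H2 returns [16]
= [16]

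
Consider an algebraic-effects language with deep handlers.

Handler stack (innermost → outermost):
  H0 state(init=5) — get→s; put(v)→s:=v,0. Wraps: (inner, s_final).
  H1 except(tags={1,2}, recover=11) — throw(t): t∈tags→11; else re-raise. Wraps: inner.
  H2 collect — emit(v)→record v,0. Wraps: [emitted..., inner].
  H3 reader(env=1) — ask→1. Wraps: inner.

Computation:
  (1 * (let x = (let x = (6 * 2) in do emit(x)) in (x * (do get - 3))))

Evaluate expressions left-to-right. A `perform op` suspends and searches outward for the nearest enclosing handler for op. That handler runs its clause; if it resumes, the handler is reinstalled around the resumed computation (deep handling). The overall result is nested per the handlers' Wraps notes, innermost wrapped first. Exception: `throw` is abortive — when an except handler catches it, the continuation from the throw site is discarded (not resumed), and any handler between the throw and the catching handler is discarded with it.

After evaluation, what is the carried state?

Step-by-step:
emit(12) @ H2 ⇒ out+=12
get @ H0 ⇒ 5
H0 returns (0, 5)
H1 returns (0, 5)
H2 returns [12, (0, 5)]
H3 returns [12, (0, 5)]
= [12, (0, 5)]

Answer: 5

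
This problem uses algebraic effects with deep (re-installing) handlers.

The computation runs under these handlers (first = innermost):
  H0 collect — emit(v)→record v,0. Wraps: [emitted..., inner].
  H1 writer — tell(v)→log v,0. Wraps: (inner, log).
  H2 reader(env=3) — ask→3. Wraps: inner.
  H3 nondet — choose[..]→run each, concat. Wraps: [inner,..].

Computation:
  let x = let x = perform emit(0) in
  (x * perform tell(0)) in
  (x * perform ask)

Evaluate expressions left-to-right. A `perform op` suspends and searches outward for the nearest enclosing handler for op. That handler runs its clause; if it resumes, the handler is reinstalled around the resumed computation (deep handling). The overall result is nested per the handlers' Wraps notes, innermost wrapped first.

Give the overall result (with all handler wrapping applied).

Evaluation trace:
emit(0) @ H0 ⇒ out+=0
tell(0) @ H1 ⇒ log+=0
ask @ H2 ⇒ 3
H0 returns [0, 0]
H1 returns ([0, 0], (0))
H2 returns ([0, 0], (0))
H3 returns [([0, 0], (0))]
= [([0, 0], (0))]

Answer: [([0, 0], (0))]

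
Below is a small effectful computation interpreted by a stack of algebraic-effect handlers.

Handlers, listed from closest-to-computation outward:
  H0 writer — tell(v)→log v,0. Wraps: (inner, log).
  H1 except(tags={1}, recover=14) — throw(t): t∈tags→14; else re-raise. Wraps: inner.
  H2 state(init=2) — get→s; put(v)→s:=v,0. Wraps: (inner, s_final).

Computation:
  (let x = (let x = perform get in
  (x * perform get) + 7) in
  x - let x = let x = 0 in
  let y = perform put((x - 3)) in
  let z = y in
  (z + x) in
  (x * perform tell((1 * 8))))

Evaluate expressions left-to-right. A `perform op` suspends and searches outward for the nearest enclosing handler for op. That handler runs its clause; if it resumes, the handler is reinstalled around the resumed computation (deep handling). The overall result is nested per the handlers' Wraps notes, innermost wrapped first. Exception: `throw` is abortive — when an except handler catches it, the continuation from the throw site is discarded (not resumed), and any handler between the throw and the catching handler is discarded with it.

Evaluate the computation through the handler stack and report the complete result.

Answer: ((11, (8)), -3)

Evaluation trace:
get @ H2 ⇒ 2
get @ H2 ⇒ 2
put(-3) @ H2 ⇒ s:=-3
tell(8) @ H0 ⇒ log+=8
H0 returns (11, (8))
H1 returns (11, (8))
H2 returns ((11, (8)), -3)
= ((11, (8)), -3)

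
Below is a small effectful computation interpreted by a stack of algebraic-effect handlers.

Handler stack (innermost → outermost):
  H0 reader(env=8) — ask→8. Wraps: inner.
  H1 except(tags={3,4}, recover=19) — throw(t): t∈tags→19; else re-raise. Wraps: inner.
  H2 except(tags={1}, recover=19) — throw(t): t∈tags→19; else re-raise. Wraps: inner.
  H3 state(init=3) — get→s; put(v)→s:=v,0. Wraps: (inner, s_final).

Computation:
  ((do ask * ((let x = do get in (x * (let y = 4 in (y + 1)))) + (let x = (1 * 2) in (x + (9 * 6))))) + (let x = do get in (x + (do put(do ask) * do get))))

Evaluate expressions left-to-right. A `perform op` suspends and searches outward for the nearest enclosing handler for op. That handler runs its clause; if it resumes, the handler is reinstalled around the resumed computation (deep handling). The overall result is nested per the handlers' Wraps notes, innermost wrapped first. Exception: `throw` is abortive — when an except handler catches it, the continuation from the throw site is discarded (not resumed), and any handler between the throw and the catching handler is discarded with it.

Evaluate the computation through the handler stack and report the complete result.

Answer: (571, 8)

Step-by-step:
ask @ H0 ⇒ 8
get @ H3 ⇒ 3
get @ H3 ⇒ 3
ask @ H0 ⇒ 8
put(8) @ H3 ⇒ s:=8
get @ H3 ⇒ 8
H0 returns 571
H1 returns 571
H2 returns 571
H3 returns (571, 8)
= (571, 8)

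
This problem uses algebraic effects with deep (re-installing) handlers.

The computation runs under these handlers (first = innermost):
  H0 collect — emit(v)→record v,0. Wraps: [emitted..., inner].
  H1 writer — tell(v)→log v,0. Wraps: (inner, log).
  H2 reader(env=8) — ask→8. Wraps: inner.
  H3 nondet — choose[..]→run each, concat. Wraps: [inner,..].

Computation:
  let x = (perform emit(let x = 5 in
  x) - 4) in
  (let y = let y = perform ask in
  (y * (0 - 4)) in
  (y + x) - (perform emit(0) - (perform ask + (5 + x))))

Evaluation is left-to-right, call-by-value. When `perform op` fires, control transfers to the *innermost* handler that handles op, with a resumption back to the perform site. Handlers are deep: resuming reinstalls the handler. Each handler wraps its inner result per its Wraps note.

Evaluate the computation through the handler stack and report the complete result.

Answer: [([5, 0, -27], ())]

Step-by-step:
emit(5) @ H0 ⇒ out+=5
ask @ H2 ⇒ 8
emit(0) @ H0 ⇒ out+=0
ask @ H2 ⇒ 8
H0 returns [5, 0, -27]
H1 returns ([5, 0, -27], ())
H2 returns ([5, 0, -27], ())
H3 returns [([5, 0, -27], ())]
= [([5, 0, -27], ())]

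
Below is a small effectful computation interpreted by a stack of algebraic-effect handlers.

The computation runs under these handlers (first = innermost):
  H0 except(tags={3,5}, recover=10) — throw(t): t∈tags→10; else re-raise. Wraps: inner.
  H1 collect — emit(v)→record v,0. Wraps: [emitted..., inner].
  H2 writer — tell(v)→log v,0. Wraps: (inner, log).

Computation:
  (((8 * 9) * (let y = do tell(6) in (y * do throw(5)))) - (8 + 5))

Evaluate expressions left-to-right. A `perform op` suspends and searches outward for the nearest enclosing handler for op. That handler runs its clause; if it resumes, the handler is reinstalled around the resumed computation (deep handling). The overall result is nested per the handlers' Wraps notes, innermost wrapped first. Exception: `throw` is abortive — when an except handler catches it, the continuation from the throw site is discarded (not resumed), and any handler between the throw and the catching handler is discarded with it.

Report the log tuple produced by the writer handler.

Answer: (6)

Step-by-step:
tell(6) @ H2 ⇒ log+=6
throw(5) @ H0 caught ⇒ 10
H1 returns [10]
H2 returns ([10], (6))
= ([10], (6))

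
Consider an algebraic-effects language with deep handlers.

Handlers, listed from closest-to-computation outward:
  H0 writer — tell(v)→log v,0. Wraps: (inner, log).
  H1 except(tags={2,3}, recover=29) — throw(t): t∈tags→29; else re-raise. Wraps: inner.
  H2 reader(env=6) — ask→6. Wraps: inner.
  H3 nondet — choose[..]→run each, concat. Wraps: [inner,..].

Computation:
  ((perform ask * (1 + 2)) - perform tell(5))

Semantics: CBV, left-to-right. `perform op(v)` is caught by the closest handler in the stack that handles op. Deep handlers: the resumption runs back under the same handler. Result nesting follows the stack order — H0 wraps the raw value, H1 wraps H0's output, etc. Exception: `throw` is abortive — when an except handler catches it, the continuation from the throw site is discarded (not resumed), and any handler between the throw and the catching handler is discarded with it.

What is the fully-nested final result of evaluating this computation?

Answer: [(18, (5))]

Working:
ask @ H2 ⇒ 6
tell(5) @ H0 ⇒ log+=5
H0 returns (18, (5))
H1 returns (18, (5))
H2 returns (18, (5))
H3 returns [(18, (5))]
= [(18, (5))]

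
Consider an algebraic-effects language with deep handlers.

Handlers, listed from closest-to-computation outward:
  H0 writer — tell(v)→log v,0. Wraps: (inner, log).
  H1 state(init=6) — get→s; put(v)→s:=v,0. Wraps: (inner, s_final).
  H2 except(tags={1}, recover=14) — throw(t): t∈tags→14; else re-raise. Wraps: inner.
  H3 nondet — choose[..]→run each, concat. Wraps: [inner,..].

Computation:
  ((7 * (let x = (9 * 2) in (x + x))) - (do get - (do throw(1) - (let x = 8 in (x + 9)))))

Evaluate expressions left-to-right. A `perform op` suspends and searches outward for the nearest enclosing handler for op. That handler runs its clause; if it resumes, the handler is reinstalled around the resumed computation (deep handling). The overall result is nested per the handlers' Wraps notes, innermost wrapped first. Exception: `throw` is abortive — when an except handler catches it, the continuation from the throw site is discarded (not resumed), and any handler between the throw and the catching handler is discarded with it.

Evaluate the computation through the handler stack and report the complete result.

Working:
get @ H1 ⇒ 6
throw(1) @ H2 caught ⇒ 14
H3 returns [14]
= [14]

Answer: [14]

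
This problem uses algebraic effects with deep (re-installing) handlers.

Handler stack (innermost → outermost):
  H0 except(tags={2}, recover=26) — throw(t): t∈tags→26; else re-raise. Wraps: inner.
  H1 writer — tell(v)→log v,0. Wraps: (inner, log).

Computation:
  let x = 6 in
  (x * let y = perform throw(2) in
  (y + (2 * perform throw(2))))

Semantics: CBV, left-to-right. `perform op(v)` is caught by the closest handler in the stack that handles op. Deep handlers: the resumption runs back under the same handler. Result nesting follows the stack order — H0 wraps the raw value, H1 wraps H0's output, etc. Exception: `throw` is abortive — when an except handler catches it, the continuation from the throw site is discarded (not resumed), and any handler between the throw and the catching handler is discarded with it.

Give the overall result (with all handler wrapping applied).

Answer: (26, ())

Working:
throw(2) @ H0 caught ⇒ 26
H1 returns (26, ())
= (26, ())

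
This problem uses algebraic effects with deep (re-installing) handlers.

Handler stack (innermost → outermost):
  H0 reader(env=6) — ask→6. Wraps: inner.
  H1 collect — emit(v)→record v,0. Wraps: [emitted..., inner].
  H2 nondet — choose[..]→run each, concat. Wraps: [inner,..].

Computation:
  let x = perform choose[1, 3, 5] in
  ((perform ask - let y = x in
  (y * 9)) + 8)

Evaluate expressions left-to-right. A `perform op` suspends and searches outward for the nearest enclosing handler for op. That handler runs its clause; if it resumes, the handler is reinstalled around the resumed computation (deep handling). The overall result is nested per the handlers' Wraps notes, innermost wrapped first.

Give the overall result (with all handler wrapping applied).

Step-by-step:
choose[1, 3, 5] @ H2
  branch[0] choose=1:
    ask @ H0 ⇒ 6
    H0 returns 5
    H1 returns [5]
    H2 returns [[5]]
  branch[1] choose=3:
    ask @ H0 ⇒ 6
    H0 returns -13
    H1 returns [-13]
    H2 returns [[-13]]
  branch[2] choose=5:
    ask @ H0 ⇒ 6
    H0 returns -31
    H1 returns [-31]
    H2 returns [[-31]]
= [[5], [-13], [-31]]

Answer: [[5], [-13], [-31]]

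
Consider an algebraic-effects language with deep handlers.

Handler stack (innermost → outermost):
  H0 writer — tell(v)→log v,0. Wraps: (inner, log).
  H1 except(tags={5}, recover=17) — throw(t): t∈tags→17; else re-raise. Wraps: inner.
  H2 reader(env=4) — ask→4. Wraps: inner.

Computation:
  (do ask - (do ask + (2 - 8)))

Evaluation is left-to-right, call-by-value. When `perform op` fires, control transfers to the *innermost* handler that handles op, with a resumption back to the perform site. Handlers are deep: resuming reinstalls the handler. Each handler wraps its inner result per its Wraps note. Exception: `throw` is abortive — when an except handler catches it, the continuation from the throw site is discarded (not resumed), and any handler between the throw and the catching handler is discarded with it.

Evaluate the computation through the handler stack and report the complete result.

Working:
ask @ H2 ⇒ 4
ask @ H2 ⇒ 4
H0 returns (6, ())
H1 returns (6, ())
H2 returns (6, ())
= (6, ())

Answer: (6, ())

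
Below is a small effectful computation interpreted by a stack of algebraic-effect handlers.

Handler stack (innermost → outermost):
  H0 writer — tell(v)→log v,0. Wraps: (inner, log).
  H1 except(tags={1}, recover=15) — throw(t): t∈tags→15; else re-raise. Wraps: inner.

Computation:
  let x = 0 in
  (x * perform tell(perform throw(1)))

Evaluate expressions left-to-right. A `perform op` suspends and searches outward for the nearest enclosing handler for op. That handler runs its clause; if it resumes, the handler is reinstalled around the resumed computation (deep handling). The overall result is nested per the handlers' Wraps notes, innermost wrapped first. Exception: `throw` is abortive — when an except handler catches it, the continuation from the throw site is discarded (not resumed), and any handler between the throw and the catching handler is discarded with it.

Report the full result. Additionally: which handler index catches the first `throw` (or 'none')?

Answer: 15 ; first throw caught by: H1

Working:
throw(1) @ H1 caught ⇒ 15
= 15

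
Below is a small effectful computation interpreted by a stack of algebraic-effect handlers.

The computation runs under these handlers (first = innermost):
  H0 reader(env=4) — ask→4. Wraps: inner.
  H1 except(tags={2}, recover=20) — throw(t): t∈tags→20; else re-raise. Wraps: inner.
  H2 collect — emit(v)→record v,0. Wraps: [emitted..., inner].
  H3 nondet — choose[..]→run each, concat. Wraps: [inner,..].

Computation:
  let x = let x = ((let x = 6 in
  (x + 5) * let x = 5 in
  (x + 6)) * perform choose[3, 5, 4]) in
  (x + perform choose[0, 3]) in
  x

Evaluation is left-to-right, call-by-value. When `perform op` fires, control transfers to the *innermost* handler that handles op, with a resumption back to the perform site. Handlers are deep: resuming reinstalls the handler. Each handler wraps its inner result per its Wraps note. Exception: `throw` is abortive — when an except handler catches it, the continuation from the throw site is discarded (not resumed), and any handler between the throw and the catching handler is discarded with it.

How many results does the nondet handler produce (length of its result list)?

Answer: 6

Working:
choose[3, 5, 4] @ H3
  branch[0] choose=3:
    choose[0, 3] @ H3
      branch[0] choose=0:
        H0 returns 363
        H1 returns 363
        H2 returns [363]
        H3 returns [[363]]
      branch[1] choose=3:
        H0 returns 366
        H1 returns 366
        H2 returns [366]
        H3 returns [[366]]
  branch[1] choose=5:
    choose[0, 3] @ H3
      branch[0] choose=0:
        H0 returns 605
        H1 returns 605
        H2 returns [605]
        H3 returns [[605]]
      branch[1] choose=3:
        H0 returns 608
        H1 returns 608
        H2 returns [608]
        H3 returns [[608]]
  branch[2] choose=4:
    choose[0, 3] @ H3
      branch[0] choose=0:
        H0 returns 484
        H1 returns 484
        H2 returns [484]
        H3 returns [[484]]
      branch[1] choose=3:
        H0 returns 487
        H1 returns 487
        H2 returns [487]
        H3 returns [[487]]
= [[363], [366], [605], [608], [484], [487]]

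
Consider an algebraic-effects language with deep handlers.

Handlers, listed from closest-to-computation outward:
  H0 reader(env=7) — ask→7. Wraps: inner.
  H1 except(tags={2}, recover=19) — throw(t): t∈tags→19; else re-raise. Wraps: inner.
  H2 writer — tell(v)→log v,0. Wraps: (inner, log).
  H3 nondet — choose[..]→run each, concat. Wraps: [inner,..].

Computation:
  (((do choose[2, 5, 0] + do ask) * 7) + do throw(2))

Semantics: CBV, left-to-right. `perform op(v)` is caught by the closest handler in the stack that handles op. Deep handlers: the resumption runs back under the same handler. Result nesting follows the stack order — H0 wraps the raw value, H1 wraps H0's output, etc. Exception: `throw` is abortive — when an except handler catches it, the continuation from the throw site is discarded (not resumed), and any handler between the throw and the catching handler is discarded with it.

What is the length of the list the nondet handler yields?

Step-by-step:
choose[2, 5, 0] @ H3
  branch[0] choose=2:
    ask @ H0 ⇒ 7
    throw(2) @ H1 caught ⇒ 19
    H2 returns (19, ())
    H3 returns [(19, ())]
  branch[1] choose=5:
    ask @ H0 ⇒ 7
    throw(2) @ H1 caught ⇒ 19
    H2 returns (19, ())
    H3 returns [(19, ())]
  branch[2] choose=0:
    ask @ H0 ⇒ 7
    throw(2) @ H1 caught ⇒ 19
    H2 returns (19, ())
    H3 returns [(19, ())]
= [(19, ()), (19, ()), (19, ())]

Answer: 3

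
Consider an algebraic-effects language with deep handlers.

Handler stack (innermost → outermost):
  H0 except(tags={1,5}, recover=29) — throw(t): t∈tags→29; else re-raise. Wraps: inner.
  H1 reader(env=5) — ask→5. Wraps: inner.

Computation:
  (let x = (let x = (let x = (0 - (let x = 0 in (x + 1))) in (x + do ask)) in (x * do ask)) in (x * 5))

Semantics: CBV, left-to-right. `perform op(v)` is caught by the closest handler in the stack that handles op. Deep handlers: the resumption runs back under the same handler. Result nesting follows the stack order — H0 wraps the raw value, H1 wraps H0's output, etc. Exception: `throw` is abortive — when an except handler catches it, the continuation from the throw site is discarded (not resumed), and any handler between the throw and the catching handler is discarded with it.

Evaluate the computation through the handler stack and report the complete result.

Evaluation trace:
ask @ H1 ⇒ 5
ask @ H1 ⇒ 5
H0 returns 100
H1 returns 100
= 100

Answer: 100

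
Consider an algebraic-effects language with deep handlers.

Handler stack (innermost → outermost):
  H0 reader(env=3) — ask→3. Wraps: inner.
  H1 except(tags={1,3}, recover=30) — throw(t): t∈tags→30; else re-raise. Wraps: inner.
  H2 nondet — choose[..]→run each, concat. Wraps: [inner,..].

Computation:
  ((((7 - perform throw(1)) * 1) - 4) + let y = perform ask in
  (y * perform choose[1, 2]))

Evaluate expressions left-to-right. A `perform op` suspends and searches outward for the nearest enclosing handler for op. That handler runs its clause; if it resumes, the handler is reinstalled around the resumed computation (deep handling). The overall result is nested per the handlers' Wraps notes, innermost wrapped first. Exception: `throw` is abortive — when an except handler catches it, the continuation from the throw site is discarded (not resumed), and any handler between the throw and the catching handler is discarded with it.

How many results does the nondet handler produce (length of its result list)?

Evaluation trace:
throw(1) @ H1 caught ⇒ 30
H2 returns [30]
= [30]

Answer: 1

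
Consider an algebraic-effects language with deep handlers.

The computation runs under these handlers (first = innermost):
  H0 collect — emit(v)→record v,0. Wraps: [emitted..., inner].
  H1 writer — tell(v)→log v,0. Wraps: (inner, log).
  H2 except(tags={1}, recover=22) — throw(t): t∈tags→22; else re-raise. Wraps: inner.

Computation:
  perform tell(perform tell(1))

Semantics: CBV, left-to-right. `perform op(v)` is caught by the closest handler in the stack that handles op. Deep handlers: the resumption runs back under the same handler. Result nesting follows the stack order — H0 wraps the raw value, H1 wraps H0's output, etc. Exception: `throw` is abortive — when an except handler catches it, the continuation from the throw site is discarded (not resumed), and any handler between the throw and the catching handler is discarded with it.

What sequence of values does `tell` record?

Working:
tell(1) @ H1 ⇒ log+=1
tell(0) @ H1 ⇒ log+=0
H0 returns [0]
H1 returns ([0], (1, 0))
H2 returns ([0], (1, 0))
= ([0], (1, 0))

Answer: (1, 0)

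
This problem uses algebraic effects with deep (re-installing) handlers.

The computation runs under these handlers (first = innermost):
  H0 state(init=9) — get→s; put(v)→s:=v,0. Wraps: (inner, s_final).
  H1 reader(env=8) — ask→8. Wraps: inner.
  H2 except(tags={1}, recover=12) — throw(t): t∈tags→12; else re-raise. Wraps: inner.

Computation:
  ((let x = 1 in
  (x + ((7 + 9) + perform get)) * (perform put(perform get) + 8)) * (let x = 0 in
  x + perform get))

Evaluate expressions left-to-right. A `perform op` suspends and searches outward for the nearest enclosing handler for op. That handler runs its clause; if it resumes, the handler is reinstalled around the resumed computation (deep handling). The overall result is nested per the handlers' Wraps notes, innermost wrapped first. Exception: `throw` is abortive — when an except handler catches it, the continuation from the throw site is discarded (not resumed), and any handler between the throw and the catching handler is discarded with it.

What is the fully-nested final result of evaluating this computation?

Answer: (1872, 9)

Evaluation trace:
get @ H0 ⇒ 9
get @ H0 ⇒ 9
put(9) @ H0 ⇒ s:=9
get @ H0 ⇒ 9
H0 returns (1872, 9)
H1 returns (1872, 9)
H2 returns (1872, 9)
= (1872, 9)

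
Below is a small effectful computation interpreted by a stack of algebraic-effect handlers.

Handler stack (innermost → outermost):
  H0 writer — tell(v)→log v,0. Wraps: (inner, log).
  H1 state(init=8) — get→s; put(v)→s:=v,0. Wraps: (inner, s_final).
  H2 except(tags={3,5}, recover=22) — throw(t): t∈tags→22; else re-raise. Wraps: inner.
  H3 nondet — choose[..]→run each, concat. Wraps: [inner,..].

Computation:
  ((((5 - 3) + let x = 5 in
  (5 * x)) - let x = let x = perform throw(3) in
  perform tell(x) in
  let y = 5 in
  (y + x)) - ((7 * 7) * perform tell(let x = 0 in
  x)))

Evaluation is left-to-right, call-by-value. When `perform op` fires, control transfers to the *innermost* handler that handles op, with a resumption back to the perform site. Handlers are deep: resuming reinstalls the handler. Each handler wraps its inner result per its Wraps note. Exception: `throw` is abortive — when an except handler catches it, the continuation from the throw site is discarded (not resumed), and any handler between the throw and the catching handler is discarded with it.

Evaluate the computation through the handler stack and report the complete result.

Answer: [22]

Evaluation trace:
throw(3) @ H2 caught ⇒ 22
H3 returns [22]
= [22]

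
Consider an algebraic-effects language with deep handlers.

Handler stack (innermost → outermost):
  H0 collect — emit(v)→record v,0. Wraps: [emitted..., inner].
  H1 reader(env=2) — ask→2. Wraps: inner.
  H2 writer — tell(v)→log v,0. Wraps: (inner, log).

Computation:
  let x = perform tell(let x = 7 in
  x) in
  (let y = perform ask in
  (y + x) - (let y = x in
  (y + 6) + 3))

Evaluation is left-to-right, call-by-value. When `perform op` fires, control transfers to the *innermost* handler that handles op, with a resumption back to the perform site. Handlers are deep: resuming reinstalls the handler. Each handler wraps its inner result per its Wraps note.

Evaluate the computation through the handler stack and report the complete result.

Answer: ([-7], (7))

Working:
tell(7) @ H2 ⇒ log+=7
ask @ H1 ⇒ 2
H0 returns [-7]
H1 returns [-7]
H2 returns ([-7], (7))
= ([-7], (7))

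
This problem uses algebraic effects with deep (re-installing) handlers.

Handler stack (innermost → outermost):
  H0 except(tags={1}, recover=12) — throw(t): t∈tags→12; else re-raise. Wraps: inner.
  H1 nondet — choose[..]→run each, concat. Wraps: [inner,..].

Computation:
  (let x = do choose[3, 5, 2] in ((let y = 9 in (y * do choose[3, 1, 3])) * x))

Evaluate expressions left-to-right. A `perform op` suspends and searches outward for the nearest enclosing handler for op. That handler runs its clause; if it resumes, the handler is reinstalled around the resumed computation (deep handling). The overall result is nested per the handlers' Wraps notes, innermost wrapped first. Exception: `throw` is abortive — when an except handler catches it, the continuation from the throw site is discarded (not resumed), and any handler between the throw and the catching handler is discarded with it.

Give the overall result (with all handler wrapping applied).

Answer: [81, 27, 81, 135, 45, 135, 54, 18, 54]

Working:
choose[3, 5, 2] @ H1
  branch[0] choose=3:
    choose[3, 1, 3] @ H1
      branch[0] choose=3:
        H0 returns 81
        H1 returns [81]
      branch[1] choose=1:
        H0 returns 27
        H1 returns [27]
      branch[2] choose=3:
        H0 returns 81
        H1 returns [81]
  branch[1] choose=5:
    choose[3, 1, 3] @ H1
      branch[0] choose=3:
        H0 returns 135
        H1 returns [135]
      branch[1] choose=1:
        H0 returns 45
        H1 returns [45]
      branch[2] choose=3:
        H0 returns 135
        H1 returns [135]
  branch[2] choose=2:
    choose[3, 1, 3] @ H1
      branch[0] choose=3:
        H0 returns 54
        H1 returns [54]
      branch[1] choose=1:
        H0 returns 18
        H1 returns [18]
      branch[2] choose=3:
        H0 returns 54
        H1 returns [54]
= [81, 27, 81, 135, 45, 135, 54, 18, 54]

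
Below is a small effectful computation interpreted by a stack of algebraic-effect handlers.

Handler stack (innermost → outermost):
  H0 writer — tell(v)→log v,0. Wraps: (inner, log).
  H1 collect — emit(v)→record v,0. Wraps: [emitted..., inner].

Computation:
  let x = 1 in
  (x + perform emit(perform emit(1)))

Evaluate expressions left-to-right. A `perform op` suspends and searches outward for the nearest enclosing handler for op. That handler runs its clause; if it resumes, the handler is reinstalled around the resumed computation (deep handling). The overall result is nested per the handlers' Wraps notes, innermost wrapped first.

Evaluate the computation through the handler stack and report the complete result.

Answer: [1, 0, (1, ())]

Step-by-step:
emit(1) @ H1 ⇒ out+=1
emit(0) @ H1 ⇒ out+=0
H0 returns (1, ())
H1 returns [1, 0, (1, ())]
= [1, 0, (1, ())]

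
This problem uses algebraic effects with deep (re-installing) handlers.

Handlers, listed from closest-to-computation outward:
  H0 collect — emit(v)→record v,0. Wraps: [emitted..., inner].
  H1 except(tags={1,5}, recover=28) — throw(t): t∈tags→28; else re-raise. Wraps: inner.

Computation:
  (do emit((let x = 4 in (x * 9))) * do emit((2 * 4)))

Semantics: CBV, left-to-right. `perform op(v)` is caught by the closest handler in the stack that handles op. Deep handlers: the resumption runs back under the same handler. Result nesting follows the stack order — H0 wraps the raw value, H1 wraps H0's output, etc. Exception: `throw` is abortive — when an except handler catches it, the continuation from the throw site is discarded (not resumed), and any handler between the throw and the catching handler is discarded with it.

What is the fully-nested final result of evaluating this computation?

Answer: [36, 8, 0]

Working:
emit(36) @ H0 ⇒ out+=36
emit(8) @ H0 ⇒ out+=8
H0 returns [36, 8, 0]
H1 returns [36, 8, 0]
= [36, 8, 0]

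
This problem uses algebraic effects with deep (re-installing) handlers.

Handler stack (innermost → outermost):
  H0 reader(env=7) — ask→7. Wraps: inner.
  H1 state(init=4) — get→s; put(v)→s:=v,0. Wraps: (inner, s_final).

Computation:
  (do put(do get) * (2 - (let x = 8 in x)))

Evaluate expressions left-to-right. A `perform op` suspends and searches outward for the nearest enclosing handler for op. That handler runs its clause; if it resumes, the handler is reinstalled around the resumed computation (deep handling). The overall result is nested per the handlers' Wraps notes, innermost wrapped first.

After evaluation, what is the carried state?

Answer: 4

Evaluation trace:
get @ H1 ⇒ 4
put(4) @ H1 ⇒ s:=4
H0 returns 0
H1 returns (0, 4)
= (0, 4)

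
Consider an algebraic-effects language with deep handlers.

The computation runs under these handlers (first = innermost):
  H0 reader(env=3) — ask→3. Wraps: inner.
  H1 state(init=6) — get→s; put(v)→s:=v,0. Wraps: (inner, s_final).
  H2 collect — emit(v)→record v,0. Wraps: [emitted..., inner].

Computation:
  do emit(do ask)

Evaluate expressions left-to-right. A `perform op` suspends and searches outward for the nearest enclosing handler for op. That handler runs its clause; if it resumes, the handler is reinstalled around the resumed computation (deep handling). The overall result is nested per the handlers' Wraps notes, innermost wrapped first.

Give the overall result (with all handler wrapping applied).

Answer: [3, (0, 6)]

Evaluation trace:
ask @ H0 ⇒ 3
emit(3) @ H2 ⇒ out+=3
H0 returns 0
H1 returns (0, 6)
H2 returns [3, (0, 6)]
= [3, (0, 6)]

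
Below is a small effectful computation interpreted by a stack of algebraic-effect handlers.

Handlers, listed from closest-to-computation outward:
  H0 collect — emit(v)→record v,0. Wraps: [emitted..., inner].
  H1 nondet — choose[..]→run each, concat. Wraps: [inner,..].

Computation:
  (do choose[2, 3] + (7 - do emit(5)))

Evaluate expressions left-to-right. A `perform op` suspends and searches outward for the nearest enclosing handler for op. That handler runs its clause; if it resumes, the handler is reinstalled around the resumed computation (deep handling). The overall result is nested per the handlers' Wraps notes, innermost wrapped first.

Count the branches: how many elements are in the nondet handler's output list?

Answer: 2

Evaluation trace:
choose[2, 3] @ H1
  branch[0] choose=2:
    emit(5) @ H0 ⇒ out+=5
    H0 returns [5, 9]
    H1 returns [[5, 9]]
  branch[1] choose=3:
    emit(5) @ H0 ⇒ out+=5
    H0 returns [5, 10]
    H1 returns [[5, 10]]
= [[5, 9], [5, 10]]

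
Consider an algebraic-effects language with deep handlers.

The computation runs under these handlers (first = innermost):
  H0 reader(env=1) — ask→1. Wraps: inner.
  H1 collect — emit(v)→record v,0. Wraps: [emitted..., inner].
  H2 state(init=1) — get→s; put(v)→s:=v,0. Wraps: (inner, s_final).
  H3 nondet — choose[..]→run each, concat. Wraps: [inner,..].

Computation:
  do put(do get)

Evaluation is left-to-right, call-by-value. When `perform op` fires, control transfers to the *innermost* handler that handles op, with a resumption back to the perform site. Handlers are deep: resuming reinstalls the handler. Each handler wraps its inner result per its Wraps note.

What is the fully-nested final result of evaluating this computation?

Answer: [([0], 1)]

Evaluation trace:
get @ H2 ⇒ 1
put(1) @ H2 ⇒ s:=1
H0 returns 0
H1 returns [0]
H2 returns ([0], 1)
H3 returns [([0], 1)]
= [([0], 1)]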